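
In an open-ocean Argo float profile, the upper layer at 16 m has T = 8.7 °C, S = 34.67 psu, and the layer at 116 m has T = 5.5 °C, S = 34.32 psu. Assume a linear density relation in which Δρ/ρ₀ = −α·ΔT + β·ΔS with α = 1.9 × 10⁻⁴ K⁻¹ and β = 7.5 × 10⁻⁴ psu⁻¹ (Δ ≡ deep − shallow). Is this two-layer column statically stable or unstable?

stable

ΔT = 5.5 − 8.7 = -3.2 K and ΔS = 34.32 − 34.67 = -0.35 psu (deep − shallow).
−αΔT = 6.08 × 10⁻⁴; βΔS = -2.625 × 10⁻⁴; sum Δρ/ρ₀ = 3.455 × 10⁻⁴.
Δρ/ρ₀ > 0, so Δρ > 0: deeper water is denser → statically stable.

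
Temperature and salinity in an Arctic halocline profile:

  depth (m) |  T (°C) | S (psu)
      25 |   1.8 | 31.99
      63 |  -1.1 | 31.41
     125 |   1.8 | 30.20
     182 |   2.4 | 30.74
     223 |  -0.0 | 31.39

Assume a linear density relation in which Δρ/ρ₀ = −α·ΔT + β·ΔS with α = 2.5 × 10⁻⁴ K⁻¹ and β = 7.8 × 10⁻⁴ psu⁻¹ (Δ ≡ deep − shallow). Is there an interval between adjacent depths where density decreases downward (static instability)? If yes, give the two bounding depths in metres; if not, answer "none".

Evaluate Δρ/ρ₀ = −αΔT + βΔS across each adjacent pair:
  25–63 m: −αΔT+βΔS = −(2.5 × 10⁻⁴)(-2.9)+(7.8 × 10⁻⁴)(-0.58) = 2.7 × 10⁻⁴ → stable
  63–125 m: −αΔT+βΔS = −(2.5 × 10⁻⁴)(+2.9)+(7.8 × 10⁻⁴)(-1.21) = -1.7 × 10⁻³ → UNSTABLE
  125–182 m: −αΔT+βΔS = −(2.5 × 10⁻⁴)(+0.6)+(7.8 × 10⁻⁴)(+0.54) = 2.7 × 10⁻⁴ → stable
  182–223 m: −αΔT+βΔS = −(2.5 × 10⁻⁴)(-2.4)+(7.8 × 10⁻⁴)(+0.65) = 1.1 × 10⁻³ → stable
The 63–125 m interval has Δρ < 0: lighter water underlies denser water.

63–125 m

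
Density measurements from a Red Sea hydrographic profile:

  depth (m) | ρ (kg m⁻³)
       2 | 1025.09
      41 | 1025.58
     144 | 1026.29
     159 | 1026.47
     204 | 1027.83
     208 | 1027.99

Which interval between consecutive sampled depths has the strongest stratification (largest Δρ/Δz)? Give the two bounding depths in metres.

204–208 m

Compute the density gradient over each adjacent pair:
  2–41 m: Δρ/Δz = 0.49/39 = 0.013 kg m⁻⁴
  41–144 m: Δρ/Δz = 0.71/103 = 6.9 × 10⁻³ kg m⁻⁴
  144–159 m: Δρ/Δz = 0.18/15 = 0.012 kg m⁻⁴
  159–204 m: Δρ/Δz = 1.36/45 = 0.030 kg m⁻⁴
  204–208 m: Δρ/Δz = 0.16/4 = 0.040 kg m⁻⁴
The largest gradient is in the 204–208 m interval — the pycnocline.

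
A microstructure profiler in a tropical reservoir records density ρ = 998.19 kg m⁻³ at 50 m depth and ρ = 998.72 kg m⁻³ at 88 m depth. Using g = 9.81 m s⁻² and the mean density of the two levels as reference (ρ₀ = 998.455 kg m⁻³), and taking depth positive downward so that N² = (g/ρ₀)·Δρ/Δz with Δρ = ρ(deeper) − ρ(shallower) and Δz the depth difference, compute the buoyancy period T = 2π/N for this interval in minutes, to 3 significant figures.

Δρ = 998.72 − 998.19 = 0.53 kg m⁻³ over Δz = 88 − 50 = 38 m.
N² = (9.81/998.455) × (0.53/38) = 1.3704 × 10⁻⁴ s⁻².
N = √(1.3704 × 10⁻⁴) = 0.011706 rad s⁻¹, so T = 2π/N = 536.75 s = 8.9458 min ≈ 8.95 min.

8.95 min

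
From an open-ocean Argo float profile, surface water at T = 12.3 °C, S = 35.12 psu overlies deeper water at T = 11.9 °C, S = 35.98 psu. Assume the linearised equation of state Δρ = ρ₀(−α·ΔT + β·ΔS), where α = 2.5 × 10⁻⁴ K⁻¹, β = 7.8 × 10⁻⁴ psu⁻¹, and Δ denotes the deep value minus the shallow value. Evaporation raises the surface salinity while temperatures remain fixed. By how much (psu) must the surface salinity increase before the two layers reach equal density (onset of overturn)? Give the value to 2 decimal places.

0.99 psu

Neutral buoyancy requires −α(T_deep − T_surf) + β(S_deep − S_surf′) = 0.
S_surf′ = S_deep − (α/β)·ΔT = 35.98 − (2.5 × 10⁻⁴/7.8 × 10⁻⁴)·(-0.4) = 36.1082 psu.
Increase required: 36.1082 − 35.12 = 0.9882 psu.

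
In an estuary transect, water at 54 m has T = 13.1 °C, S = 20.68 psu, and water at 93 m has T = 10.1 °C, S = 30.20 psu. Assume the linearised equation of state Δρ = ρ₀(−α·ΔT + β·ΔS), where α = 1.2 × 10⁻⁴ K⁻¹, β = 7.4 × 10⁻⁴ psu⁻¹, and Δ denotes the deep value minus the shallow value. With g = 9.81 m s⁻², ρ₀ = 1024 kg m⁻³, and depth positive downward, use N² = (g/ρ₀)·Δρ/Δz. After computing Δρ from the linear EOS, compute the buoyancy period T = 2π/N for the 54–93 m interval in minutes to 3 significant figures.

2.43 min

ΔT = -3.0 K, ΔS = +9.52 psu (deep − shallow).
Δρ/ρ₀ = −αΔT + βΔS = 3.60 × 10⁻⁴ + 7.0448 × 10⁻³ = 7.4048 × 10⁻³, so Δρ ≈ 7.583 kg m⁻³.
N² = (g/ρ₀)·Δρ/Δz = g·(Δρ/ρ₀)/Δz = 9.81 × 7.4048 × 10⁻³ / 39 = 1.8626 × 10⁻³ s⁻².
N = √(1.8626 × 10⁻³) = 0.043158 rad s⁻¹ → T = 2π/N = 145.59 s = 2.4265 min ≈ 2.43 min.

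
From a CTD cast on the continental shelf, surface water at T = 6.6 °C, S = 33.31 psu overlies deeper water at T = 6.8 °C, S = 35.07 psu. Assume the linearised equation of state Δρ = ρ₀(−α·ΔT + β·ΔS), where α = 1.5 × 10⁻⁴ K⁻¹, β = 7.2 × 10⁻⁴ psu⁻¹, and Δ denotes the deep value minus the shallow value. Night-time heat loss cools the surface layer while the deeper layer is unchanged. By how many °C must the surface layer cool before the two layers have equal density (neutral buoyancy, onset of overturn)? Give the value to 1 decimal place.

8.2 °C

Neutral buoyancy requires Δρ = 0, i.e. −α(T_deep − T_surf′) + β(S_deep − S_surf) = 0.
T_surf′ = T_deep − (β/α)·ΔS = 6.8 − (7.2 × 10⁻⁴/1.5 × 10⁻⁴)·(+1.76) = -1.648 °C.
Cooling required: 6.6 − (-1.648) = 8.248 °C.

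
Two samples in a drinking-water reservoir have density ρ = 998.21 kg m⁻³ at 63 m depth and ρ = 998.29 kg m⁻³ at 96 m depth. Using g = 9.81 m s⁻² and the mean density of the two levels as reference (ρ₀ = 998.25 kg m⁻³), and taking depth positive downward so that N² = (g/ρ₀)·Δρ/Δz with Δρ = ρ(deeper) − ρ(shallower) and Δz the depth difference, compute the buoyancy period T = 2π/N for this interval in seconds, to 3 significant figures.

Δρ = 998.29 − 998.21 = 0.08 kg m⁻³ over Δz = 96 − 63 = 33 m.
N² = (9.81/998.25) × (0.08/33) = 2.3824 × 10⁻⁵ s⁻².
N = √(2.3824 × 10⁻⁵) = 4.8810 × 10⁻³ rad s⁻¹, so T = 2π/N = 1.2873 × 10³ s ≈ 1.29 × 10³ s.
A positive N² confirms static stability across the interval.

1.29 × 10³ s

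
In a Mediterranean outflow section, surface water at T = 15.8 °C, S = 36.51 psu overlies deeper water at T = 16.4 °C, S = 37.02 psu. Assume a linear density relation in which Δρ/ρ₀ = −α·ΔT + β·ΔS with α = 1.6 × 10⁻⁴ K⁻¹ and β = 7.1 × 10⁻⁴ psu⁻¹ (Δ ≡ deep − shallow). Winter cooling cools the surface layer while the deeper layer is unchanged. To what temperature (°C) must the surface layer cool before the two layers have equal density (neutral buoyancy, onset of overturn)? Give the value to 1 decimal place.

14.1 °C

Neutral buoyancy requires Δρ = 0, i.e. −α(T_deep − T_surf′) + β(S_deep − S_surf) = 0.
T_surf′ = T_deep − (β/α)·ΔS = 16.4 − (7.1 × 10⁻⁴/1.6 × 10⁻⁴)·(+0.51) = 14.137 °C.
Cooling required: 15.8 − (14.137) = 1.663 °C.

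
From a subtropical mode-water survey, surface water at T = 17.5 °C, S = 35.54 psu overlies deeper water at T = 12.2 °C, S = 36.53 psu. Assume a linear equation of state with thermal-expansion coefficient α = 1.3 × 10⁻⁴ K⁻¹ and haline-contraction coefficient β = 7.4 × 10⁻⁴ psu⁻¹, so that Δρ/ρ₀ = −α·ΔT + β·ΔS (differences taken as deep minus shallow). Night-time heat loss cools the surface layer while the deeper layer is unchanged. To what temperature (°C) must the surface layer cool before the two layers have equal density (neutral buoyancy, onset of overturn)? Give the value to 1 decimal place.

6.6 °C

Neutral buoyancy requires Δρ = 0, i.e. −α(T_deep − T_surf′) + β(S_deep − S_surf) = 0.
T_surf′ = T_deep − (β/α)·ΔS = 12.2 − (7.4 × 10⁻⁴/1.3 × 10⁻⁴)·(+0.99) = 6.565 °C.
Cooling required: 17.5 − (6.565) = 10.935 °C.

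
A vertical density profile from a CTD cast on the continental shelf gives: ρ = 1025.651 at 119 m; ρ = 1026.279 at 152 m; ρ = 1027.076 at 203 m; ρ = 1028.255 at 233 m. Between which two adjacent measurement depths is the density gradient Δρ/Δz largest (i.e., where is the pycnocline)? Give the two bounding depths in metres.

Compute the density gradient over each adjacent pair:
  119–152 m: Δρ/Δz = 0.628/33 = 0.019 kg m⁻⁴
  152–203 m: Δρ/Δz = 0.797/51 = 0.016 kg m⁻⁴
  203–233 m: Δρ/Δz = 1.179/30 = 0.039 kg m⁻⁴
The largest gradient is in the 203–233 m interval — the pycnocline.

203–233 m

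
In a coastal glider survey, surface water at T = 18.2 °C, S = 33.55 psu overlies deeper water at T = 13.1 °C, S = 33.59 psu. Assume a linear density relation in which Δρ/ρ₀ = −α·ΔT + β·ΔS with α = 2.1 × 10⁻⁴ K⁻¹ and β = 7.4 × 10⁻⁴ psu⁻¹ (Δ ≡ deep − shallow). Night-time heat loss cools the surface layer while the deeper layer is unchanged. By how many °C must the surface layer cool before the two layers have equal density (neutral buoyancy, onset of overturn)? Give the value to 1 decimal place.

Neutral buoyancy requires Δρ = 0, i.e. −α(T_deep − T_surf′) + β(S_deep − S_surf) = 0.
T_surf′ = T_deep − (β/α)·ΔS = 13.1 − (7.4 × 10⁻⁴/2.1 × 10⁻⁴)·(+0.04) = 12.959 °C.
Cooling required: 18.2 − (12.959) = 5.241 °C.

5.2 °C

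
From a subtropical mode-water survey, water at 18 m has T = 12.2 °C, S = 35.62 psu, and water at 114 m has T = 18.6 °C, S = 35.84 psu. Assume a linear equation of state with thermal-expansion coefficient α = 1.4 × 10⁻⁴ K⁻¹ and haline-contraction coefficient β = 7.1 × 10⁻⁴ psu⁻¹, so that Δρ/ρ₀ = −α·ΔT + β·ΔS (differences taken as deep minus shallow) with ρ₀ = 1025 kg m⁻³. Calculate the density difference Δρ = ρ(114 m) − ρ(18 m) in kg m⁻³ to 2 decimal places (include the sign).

-0.76 kg m⁻³

ΔT = +6.4 K, ΔS = +0.22 psu (deep − shallow).
Δρ/ρ₀ = −(1.4 × 10⁻⁴)(+6.4) + (7.1 × 10⁻⁴)(+0.22) = -7.398 × 10⁻⁴.
Δρ = 1025 × (-7.398 × 10⁻⁴) = -0.76 kg m⁻³.
Negative Δρ: lighter below, statically unstable.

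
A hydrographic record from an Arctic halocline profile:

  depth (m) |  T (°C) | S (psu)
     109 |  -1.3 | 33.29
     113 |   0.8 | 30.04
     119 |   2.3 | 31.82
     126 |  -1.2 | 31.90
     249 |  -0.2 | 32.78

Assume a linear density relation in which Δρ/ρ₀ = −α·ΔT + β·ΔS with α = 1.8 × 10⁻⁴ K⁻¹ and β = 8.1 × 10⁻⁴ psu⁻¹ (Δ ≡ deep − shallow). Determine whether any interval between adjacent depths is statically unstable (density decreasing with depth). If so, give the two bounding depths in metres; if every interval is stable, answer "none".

Evaluate Δρ/ρ₀ = −αΔT + βΔS across each adjacent pair:
  109–113 m: −αΔT+βΔS = −(1.8 × 10⁻⁴)(+2.1)+(8.1 × 10⁻⁴)(-3.25) = -3.0 × 10⁻³ → UNSTABLE
  113–119 m: −αΔT+βΔS = −(1.8 × 10⁻⁴)(+1.5)+(8.1 × 10⁻⁴)(+1.78) = 1.2 × 10⁻³ → stable
  119–126 m: −αΔT+βΔS = −(1.8 × 10⁻⁴)(-3.5)+(8.1 × 10⁻⁴)(+0.08) = 6.9 × 10⁻⁴ → stable
  126–249 m: −αΔT+βΔS = −(1.8 × 10⁻⁴)(+1.0)+(8.1 × 10⁻⁴)(+0.88) = 5.3 × 10⁻⁴ → stable
The 109–113 m interval has Δρ < 0: lighter water underlies denser water.

109–113 m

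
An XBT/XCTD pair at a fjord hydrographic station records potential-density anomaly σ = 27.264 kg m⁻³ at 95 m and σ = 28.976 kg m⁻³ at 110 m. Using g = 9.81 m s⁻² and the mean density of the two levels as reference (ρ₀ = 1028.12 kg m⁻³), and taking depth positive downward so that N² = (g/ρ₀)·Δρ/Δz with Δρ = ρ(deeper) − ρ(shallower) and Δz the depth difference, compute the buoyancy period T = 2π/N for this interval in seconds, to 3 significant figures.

190 s

Δρ = 1028.976 − 1027.264 = 1.712 kg m⁻³ over Δz = 110 − 95 = 15 m.
N² = (9.81/1028.12) × (1.712/15) = 1.0890 × 10⁻³ s⁻².
N = √(1.0890 × 10⁻³) = 0.033000 rad s⁻¹, so T = 2π/N = 190.40 s ≈ 190 s.
N² > 0, so the interval is statically stable.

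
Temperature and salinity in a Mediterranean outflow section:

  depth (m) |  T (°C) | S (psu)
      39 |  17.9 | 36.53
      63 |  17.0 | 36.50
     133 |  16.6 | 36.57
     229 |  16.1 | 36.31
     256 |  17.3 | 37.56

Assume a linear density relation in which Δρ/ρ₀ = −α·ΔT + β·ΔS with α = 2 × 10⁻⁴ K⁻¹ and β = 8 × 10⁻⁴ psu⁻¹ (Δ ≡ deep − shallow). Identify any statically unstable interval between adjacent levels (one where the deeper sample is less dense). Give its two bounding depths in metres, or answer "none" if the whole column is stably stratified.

133–229 m

Evaluate Δρ/ρ₀ = −αΔT + βΔS across each adjacent pair:
  39–63 m: −αΔT+βΔS = −(2 × 10⁻⁴)(-0.9)+(8 × 10⁻⁴)(-0.03) = 1.6 × 10⁻⁴ → stable
  63–133 m: −αΔT+βΔS = −(2 × 10⁻⁴)(-0.4)+(8 × 10⁻⁴)(+0.07) = 1.4 × 10⁻⁴ → stable
  133–229 m: −αΔT+βΔS = −(2 × 10⁻⁴)(-0.5)+(8 × 10⁻⁴)(-0.26) = -1.1 × 10⁻⁴ → UNSTABLE
  229–256 m: −αΔT+βΔS = −(2 × 10⁻⁴)(+1.2)+(8 × 10⁻⁴)(+1.25) = 7.6 × 10⁻⁴ → stable
The 133–229 m interval has Δρ < 0: lighter water underlies denser water.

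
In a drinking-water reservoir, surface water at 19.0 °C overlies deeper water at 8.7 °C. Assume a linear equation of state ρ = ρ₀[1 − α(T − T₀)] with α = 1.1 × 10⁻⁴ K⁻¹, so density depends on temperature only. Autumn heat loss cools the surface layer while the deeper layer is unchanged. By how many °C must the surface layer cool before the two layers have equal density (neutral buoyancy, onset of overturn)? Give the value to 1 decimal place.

10.3 °C

With temperature the only control, equal density requires T_surf′ = T_deep.
T_surf′ = 8.7 °C.
Cooling required: 19.0 − 8.7 = 10.3 °C.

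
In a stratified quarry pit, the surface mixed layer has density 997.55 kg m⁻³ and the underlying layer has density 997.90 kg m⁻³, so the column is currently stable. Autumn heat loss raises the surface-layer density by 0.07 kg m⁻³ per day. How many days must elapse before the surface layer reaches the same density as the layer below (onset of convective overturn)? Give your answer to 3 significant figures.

Density deficit of the surface layer: 997.90 − 997.55 = 0.35 kg m⁻³.
Required change = 0.35 / 0.07 = 5.00 days.

5.00 days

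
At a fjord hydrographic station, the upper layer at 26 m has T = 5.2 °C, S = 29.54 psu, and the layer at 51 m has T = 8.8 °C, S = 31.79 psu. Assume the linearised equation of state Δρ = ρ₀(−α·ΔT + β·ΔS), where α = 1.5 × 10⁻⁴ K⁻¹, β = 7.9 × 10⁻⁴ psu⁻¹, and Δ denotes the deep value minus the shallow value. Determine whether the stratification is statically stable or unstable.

ΔT = 8.8 − 5.2 = +3.6 K and ΔS = 31.79 − 29.54 = +2.25 psu (deep − shallow).
−αΔT = -5.40 × 10⁻⁴; βΔS = 1.7775 × 10⁻³; sum Δρ/ρ₀ = 1.2375 × 10⁻³.
Δρ/ρ₀ > 0, so Δρ > 0: deeper water is denser → statically stable.

stable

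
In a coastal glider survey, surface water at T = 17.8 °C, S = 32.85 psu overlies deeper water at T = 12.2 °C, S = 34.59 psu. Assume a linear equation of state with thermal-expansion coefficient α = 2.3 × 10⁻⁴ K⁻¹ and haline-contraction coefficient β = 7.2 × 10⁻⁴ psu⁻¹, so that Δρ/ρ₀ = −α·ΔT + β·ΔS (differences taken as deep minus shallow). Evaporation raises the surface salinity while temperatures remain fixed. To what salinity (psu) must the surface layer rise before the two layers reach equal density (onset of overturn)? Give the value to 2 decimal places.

Neutral buoyancy requires −α(T_deep − T_surf) + β(S_deep − S_surf′) = 0.
S_surf′ = S_deep − (α/β)·ΔT = 34.59 − (2.3 × 10⁻⁴/7.2 × 10⁻⁴)·(-5.6) = 36.3789 psu.
Increase required: 36.3789 − 32.85 = 3.5289 psu.

36.38 psu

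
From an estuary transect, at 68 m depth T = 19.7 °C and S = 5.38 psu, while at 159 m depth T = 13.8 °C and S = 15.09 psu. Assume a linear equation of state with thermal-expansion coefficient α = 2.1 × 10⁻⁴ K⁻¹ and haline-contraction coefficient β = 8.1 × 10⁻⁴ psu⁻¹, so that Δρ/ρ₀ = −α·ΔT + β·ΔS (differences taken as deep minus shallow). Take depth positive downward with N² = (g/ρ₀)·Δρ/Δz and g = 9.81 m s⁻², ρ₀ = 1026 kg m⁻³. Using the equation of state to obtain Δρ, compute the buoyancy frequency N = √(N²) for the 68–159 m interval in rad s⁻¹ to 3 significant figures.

ΔT = -5.9 K, ΔS = +9.71 psu (deep − shallow).
Δρ/ρ₀ = −αΔT + βΔS = 1.239 × 10⁻³ + 7.8651 × 10⁻³ = 9.1041 × 10⁻³, so Δρ ≈ 9.341 kg m⁻³.
N² = (g/ρ₀)·Δρ/Δz = g·(Δρ/ρ₀)/Δz = 9.81 × 9.1041 × 10⁻³ / 91 = 9.8144 × 10⁻⁴ s⁻².
N = √(9.8144 × 10⁻⁴) = 0.031328 rad s⁻¹ ≈ 0.0313 rad s⁻¹.

0.0313 rad s⁻¹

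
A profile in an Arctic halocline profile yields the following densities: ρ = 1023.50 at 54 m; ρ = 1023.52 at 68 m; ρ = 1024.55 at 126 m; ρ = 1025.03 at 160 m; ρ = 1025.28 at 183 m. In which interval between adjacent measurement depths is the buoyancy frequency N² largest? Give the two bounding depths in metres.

68–126 m

Compute the density gradient over each adjacent pair:
  54–68 m: Δρ/Δz = 0.02/14 = 1.4 × 10⁻³ kg m⁻⁴
  68–126 m: Δρ/Δz = 1.03/58 = 0.018 kg m⁻⁴
  126–160 m: Δρ/Δz = 0.48/34 = 0.014 kg m⁻⁴
  160–183 m: Δρ/Δz = 0.25/23 = 0.011 kg m⁻⁴
The largest gradient is in the 68–126 m interval — the pycnocline.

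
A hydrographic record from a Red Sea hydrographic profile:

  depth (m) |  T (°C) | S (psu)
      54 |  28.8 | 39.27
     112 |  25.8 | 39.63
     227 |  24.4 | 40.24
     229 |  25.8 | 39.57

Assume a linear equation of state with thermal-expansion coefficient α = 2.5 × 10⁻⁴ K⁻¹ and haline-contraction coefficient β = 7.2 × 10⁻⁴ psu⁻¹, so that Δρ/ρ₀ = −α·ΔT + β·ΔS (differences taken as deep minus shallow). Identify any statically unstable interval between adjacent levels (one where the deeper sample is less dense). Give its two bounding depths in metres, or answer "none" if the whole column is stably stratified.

Evaluate Δρ/ρ₀ = −αΔT + βΔS across each adjacent pair:
  54–112 m: −αΔT+βΔS = −(2.5 × 10⁻⁴)(-3.0)+(7.2 × 10⁻⁴)(+0.36) = 1.0 × 10⁻³ → stable
  112–227 m: −αΔT+βΔS = −(2.5 × 10⁻⁴)(-1.4)+(7.2 × 10⁻⁴)(+0.61) = 7.9 × 10⁻⁴ → stable
  227–229 m: −αΔT+βΔS = −(2.5 × 10⁻⁴)(+1.4)+(7.2 × 10⁻⁴)(-0.67) = -8.3 × 10⁻⁴ → UNSTABLE
The 227–229 m interval has Δρ < 0: lighter water underlies denser water.

227–229 m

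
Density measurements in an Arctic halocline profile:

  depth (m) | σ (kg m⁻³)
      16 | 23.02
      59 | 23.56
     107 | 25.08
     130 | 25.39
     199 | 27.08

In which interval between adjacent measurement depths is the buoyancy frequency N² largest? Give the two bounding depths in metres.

Compute the density gradient over each adjacent pair:
  16–59 m: Δρ/Δz = 0.54/43 = 0.013 kg m⁻⁴
  59–107 m: Δρ/Δz = 1.52/48 = 0.032 kg m⁻⁴
  107–130 m: Δρ/Δz = 0.31/23 = 0.013 kg m⁻⁴
  130–199 m: Δρ/Δz = 1.69/69 = 0.024 kg m⁻⁴
The largest gradient is in the 59–107 m interval — the pycnocline.

59–107 m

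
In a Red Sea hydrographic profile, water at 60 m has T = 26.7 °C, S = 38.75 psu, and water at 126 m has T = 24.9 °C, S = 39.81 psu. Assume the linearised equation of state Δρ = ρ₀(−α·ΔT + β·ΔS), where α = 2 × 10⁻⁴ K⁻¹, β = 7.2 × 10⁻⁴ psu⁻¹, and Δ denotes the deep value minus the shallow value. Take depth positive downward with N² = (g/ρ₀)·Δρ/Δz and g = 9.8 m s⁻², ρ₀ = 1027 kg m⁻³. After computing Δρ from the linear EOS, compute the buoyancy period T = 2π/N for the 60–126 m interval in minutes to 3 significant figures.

ΔT = -1.8 K, ΔS = +1.06 psu (deep − shallow).
Δρ/ρ₀ = −αΔT + βΔS = 3.60 × 10⁻⁴ + 7.632 × 10⁻⁴ = 1.1232 × 10⁻³, so Δρ ≈ 1.154 kg m⁻³.
N² = (g/ρ₀)·Δρ/Δz = g·(Δρ/ρ₀)/Δz = 9.8 × 1.1232 × 10⁻³ / 66 = 1.6678 × 10⁻⁴ s⁻².
N = √(1.6678 × 10⁻⁴) = 0.012914 rad s⁻¹ → T = 2π/N = 486.54 s = 8.1090 min ≈ 8.11 min.

8.11 min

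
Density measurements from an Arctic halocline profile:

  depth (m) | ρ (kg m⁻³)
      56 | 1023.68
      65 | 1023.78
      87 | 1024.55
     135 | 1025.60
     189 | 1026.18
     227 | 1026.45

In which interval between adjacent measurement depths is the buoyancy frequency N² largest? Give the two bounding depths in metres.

Compute the density gradient over each adjacent pair:
  56–65 m: Δρ/Δz = 0.10/9 = 0.011 kg m⁻⁴
  65–87 m: Δρ/Δz = 0.77/22 = 0.035 kg m⁻⁴
  87–135 m: Δρ/Δz = 1.05/48 = 0.022 kg m⁻⁴
  135–189 m: Δρ/Δz = 0.58/54 = 0.011 kg m⁻⁴
  189–227 m: Δρ/Δz = 0.27/38 = 7.1 × 10⁻³ kg m⁻⁴
The largest gradient is in the 65–87 m interval — the pycnocline.

65–87 m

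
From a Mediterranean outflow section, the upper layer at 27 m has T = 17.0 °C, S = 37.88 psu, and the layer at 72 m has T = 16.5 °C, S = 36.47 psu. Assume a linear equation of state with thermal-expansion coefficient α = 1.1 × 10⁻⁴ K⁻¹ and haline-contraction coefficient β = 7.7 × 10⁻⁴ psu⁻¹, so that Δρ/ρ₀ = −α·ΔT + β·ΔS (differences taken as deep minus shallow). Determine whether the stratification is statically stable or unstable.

unstable

ΔT = 16.5 − 17.0 = -0.5 K and ΔS = 36.47 − 37.88 = -1.41 psu (deep − shallow).
−αΔT = 5.50 × 10⁻⁵; βΔS = -1.0857 × 10⁻³; sum Δρ/ρ₀ = -1.0307 × 10⁻³.
Δρ/ρ₀ < 0, so Δρ < 0: deeper water is lighter → statically unstable; the column would overturn.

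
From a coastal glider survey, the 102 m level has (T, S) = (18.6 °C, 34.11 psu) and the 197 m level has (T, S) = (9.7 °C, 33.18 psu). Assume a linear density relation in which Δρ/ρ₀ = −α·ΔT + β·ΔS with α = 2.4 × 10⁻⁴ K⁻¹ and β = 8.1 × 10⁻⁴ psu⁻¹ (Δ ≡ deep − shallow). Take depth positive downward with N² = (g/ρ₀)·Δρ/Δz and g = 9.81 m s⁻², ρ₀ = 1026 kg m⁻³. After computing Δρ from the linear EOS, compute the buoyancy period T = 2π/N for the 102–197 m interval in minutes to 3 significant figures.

8.76 min

ΔT = -8.9 K, ΔS = -0.93 psu (deep − shallow).
Δρ/ρ₀ = −αΔT + βΔS = 2.136 × 10⁻³ − 7.533 × 10⁻⁴ = 1.3827 × 10⁻³, so Δρ ≈ 1.419 kg m⁻³.
N² = (g/ρ₀)·Δρ/Δz = g·(Δρ/ρ₀)/Δz = 9.81 × 1.3827 × 10⁻³ / 95 = 1.4278 × 10⁻⁴ s⁻².
N = √(1.4278 × 10⁻⁴) = 0.011949 rad s⁻¹ → T = 2π/N = 525.83 s = 8.7638 min ≈ 8.76 min.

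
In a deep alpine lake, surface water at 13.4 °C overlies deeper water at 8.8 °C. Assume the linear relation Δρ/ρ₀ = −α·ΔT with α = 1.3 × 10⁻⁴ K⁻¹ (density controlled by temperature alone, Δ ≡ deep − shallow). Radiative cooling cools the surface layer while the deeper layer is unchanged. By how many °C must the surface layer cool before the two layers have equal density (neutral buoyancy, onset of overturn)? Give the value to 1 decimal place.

4.6 °C

With temperature the only control, equal density requires T_surf′ = T_deep.
T_surf′ = 8.8 °C.
Cooling required: 13.4 − 8.8 = 4.6 °C.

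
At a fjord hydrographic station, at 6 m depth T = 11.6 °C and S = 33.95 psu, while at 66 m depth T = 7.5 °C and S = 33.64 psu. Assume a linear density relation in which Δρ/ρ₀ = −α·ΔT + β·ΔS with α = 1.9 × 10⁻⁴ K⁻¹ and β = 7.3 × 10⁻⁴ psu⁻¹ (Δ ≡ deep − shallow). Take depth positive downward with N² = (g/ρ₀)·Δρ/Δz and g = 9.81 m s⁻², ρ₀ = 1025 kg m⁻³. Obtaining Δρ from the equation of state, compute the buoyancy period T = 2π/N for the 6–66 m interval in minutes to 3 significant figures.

11.0 min

ΔT = -4.1 K, ΔS = -0.31 psu (deep − shallow).
Δρ/ρ₀ = −αΔT + βΔS = 7.79 × 10⁻⁴ − 2.263 × 10⁻⁴ = 5.527 × 10⁻⁴, so Δρ ≈ 0.5665 kg m⁻³.
N² = (g/ρ₀)·Δρ/Δz = g·(Δρ/ρ₀)/Δz = 9.81 × 5.527 × 10⁻⁴ / 60 = 9.0366 × 10⁻⁵ s⁻².
N = √(9.0366 × 10⁻⁵) = 9.5061 × 10⁻³ rad s⁻¹ → T = 2π/N = 660.96 s = 11.016 min ≈ 11.0 min.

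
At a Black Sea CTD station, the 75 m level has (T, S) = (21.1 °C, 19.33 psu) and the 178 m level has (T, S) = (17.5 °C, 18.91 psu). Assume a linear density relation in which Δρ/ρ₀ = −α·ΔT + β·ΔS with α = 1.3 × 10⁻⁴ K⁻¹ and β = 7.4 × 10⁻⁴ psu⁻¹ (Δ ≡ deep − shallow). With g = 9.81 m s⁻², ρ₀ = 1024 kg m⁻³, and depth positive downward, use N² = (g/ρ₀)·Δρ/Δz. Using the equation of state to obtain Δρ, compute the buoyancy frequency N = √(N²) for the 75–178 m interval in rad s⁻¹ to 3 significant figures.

ΔT = -3.6 K, ΔS = -0.42 psu (deep − shallow).
Δρ/ρ₀ = −αΔT + βΔS = 4.68 × 10⁻⁴ − 3.108 × 10⁻⁴ = 1.572 × 10⁻⁴, so Δρ ≈ 0.1610 kg m⁻³.
N² = (g/ρ₀)·Δρ/Δz = g·(Δρ/ρ₀)/Δz = 9.81 × 1.572 × 10⁻⁴ / 103 = 1.4972 × 10⁻⁵ s⁻².
N = √(1.4972 × 10⁻⁵) = 3.8694 × 10⁻³ rad s⁻¹ ≈ 3.87 × 10⁻³ rad s⁻¹.

3.87 × 10⁻³ rad s⁻¹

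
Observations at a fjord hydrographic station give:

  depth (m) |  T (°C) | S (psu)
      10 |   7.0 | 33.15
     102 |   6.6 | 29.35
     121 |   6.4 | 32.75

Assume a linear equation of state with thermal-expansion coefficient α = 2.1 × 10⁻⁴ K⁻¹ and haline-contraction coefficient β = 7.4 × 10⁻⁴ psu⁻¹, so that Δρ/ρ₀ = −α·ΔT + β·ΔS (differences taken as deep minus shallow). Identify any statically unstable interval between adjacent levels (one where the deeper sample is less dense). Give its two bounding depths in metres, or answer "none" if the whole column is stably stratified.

Evaluate Δρ/ρ₀ = −αΔT + βΔS across each adjacent pair:
  10–102 m: −αΔT+βΔS = −(2.1 × 10⁻⁴)(-0.4)+(7.4 × 10⁻⁴)(-3.80) = -2.7 × 10⁻³ → UNSTABLE
  102–121 m: −αΔT+βΔS = −(2.1 × 10⁻⁴)(-0.2)+(7.4 × 10⁻⁴)(+3.40) = 2.6 × 10⁻³ → stable
The 10–102 m interval has Δρ < 0: lighter water underlies denser water.

10–102 m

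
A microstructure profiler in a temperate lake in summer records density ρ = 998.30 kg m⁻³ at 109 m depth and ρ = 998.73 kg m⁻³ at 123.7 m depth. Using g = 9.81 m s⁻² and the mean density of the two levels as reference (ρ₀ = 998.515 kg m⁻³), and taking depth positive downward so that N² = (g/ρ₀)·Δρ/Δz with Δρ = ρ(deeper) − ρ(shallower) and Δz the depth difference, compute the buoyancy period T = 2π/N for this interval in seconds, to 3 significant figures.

Δρ = 998.73 − 998.30 = 0.43 kg m⁻³ over Δz = 123.7 − 109 = 14.7 m.
N² = (9.81/998.515) × (0.43/14.7) = 2.8739 × 10⁻⁴ s⁻².
N = √(2.8739 × 10⁻⁴) = 0.016953 rad s⁻¹, so T = 2π/N = 370.62 s ≈ 371 s.

371 s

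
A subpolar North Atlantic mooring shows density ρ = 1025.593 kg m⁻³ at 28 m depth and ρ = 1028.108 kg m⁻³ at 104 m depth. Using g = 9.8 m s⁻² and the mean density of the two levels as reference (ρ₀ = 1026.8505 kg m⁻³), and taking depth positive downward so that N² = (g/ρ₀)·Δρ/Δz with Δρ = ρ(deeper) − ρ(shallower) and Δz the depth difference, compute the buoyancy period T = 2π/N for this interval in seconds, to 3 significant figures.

354 s

Δρ = 1028.108 − 1025.593 = 2.515 kg m⁻³ over Δz = 104 − 28 = 76 m.
N² = (9.8/1026.8505) × (2.515/76) = 3.1582 × 10⁻⁴ s⁻².
N = √(3.1582 × 10⁻⁴) = 0.017771 rad s⁻¹, so T = 2π/N = 353.56 s ≈ 354 s.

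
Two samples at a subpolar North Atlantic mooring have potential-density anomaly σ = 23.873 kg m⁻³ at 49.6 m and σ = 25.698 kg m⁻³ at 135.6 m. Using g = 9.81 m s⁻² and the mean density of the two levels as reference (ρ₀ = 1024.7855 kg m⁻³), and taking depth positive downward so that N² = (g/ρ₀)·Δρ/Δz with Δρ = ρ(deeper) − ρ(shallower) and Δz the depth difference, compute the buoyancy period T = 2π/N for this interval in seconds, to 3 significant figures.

441 s

Δρ = 1025.698 − 1023.873 = 1.825 kg m⁻³ over Δz = 135.6 − 49.6 = 86 m.
N² = (9.81/1024.7855) × (1.825/86) = 2.0314 × 10⁻⁴ s⁻².
N = √(2.0314 × 10⁻⁴) = 0.014253 rad s⁻¹, so T = 2π/N = 440.83 s ≈ 441 s.
Since Δρ > 0 the layer is stably stratified.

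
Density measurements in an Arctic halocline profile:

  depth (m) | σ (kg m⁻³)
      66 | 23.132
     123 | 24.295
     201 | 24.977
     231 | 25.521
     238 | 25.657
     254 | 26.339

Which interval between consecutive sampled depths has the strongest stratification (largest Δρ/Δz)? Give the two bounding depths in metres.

238–254 m

Compute the density gradient over each adjacent pair:
  66–123 m: Δρ/Δz = 1.163/57 = 0.020 kg m⁻⁴
  123–201 m: Δρ/Δz = 0.682/78 = 8.7 × 10⁻³ kg m⁻⁴
  201–231 m: Δρ/Δz = 0.544/30 = 0.018 kg m⁻⁴
  231–238 m: Δρ/Δz = 0.136/7 = 0.019 kg m⁻⁴
  238–254 m: Δρ/Δz = 0.682/16 = 0.043 kg m⁻⁴
The largest gradient is in the 238–254 m interval — the pycnocline.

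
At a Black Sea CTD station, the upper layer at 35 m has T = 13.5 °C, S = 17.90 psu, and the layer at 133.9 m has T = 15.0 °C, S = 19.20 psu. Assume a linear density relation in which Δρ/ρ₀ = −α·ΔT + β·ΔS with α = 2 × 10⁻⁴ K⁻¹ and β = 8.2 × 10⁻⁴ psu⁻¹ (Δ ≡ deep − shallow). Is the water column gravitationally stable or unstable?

ΔT = 15.0 − 13.5 = +1.5 K and ΔS = 19.20 − 17.90 = +1.30 psu (deep − shallow).
−αΔT = -3.00 × 10⁻⁴; βΔS = 1.066 × 10⁻³; sum Δρ/ρ₀ = 7.66 × 10⁻⁴.
Δρ/ρ₀ > 0, so Δρ > 0: deeper water is denser → statically stable.

stable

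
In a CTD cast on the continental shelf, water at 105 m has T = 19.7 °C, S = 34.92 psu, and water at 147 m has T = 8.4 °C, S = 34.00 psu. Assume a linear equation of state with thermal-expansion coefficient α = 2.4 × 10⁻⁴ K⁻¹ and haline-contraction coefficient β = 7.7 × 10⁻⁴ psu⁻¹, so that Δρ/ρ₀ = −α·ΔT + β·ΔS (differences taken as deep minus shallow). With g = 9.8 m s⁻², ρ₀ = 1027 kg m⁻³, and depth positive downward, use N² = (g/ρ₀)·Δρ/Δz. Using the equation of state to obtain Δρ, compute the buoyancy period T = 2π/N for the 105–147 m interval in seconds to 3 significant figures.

291 s

ΔT = -11.3 K, ΔS = -0.92 psu (deep − shallow).
Δρ/ρ₀ = −αΔT + βΔS = 2.712 × 10⁻³ − 7.084 × 10⁻⁴ = 2.0036 × 10⁻³, so Δρ ≈ 2.058 kg m⁻³.
N² = (g/ρ₀)·Δρ/Δz = g·(Δρ/ρ₀)/Δz = 9.8 × 2.0036 × 10⁻³ / 42 = 4.6751 × 10⁻⁴ s⁻².
N = √(4.6751 × 10⁻⁴) = 0.021622 rad s⁻¹ → T = 2π/N = 290.59 s ≈ 291 s.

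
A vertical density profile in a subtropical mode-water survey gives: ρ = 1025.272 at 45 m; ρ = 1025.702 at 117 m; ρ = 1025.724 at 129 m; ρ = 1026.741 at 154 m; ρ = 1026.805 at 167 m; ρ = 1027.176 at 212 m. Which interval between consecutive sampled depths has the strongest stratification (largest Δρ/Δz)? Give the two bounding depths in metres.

129–154 m

Compute the density gradient over each adjacent pair:
  45–117 m: Δρ/Δz = 0.430/72 = 6.0 × 10⁻³ kg m⁻⁴
  117–129 m: Δρ/Δz = 0.022/12 = 1.8 × 10⁻³ kg m⁻⁴
  129–154 m: Δρ/Δz = 1.017/25 = 0.041 kg m⁻⁴
  154–167 m: Δρ/Δz = 0.064/13 = 4.9 × 10⁻³ kg m⁻⁴
  167–212 m: Δρ/Δz = 0.371/45 = 8.2 × 10⁻³ kg m⁻⁴
The largest gradient is in the 129–154 m interval — the pycnocline.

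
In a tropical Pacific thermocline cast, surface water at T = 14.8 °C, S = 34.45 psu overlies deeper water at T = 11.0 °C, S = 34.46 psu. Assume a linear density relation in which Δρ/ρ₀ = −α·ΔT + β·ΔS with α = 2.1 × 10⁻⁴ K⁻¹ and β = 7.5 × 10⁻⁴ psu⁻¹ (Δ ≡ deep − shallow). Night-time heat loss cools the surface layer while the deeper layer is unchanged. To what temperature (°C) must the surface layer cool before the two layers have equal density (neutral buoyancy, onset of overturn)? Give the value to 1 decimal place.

11.0 °C

Neutral buoyancy requires Δρ = 0, i.e. −α(T_deep − T_surf′) + β(S_deep − S_surf) = 0.
T_surf′ = T_deep − (β/α)·ΔS = 11.0 − (7.5 × 10⁻⁴/2.1 × 10⁻⁴)·(+0.01) = 10.964 °C.
Cooling required: 14.8 − (10.964) = 3.836 °C.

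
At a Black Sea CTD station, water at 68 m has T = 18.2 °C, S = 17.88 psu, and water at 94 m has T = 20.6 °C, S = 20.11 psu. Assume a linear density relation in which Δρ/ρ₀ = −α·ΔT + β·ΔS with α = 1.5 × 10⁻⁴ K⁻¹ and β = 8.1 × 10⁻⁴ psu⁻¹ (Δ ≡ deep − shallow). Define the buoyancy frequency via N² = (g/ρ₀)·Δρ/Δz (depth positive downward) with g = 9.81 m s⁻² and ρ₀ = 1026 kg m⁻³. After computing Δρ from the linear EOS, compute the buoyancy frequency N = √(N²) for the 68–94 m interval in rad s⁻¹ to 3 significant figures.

0.0234 rad s⁻¹

ΔT = +2.4 K, ΔS = +2.23 psu (deep − shallow).
Δρ/ρ₀ = −αΔT + βΔS = -3.60 × 10⁻⁴ + 1.8063 × 10⁻³ = 1.4463 × 10⁻³, so Δρ ≈ 1.484 kg m⁻³.
N² = (g/ρ₀)·Δρ/Δz = g·(Δρ/ρ₀)/Δz = 9.81 × 1.4463 × 10⁻³ / 26 = 5.4570 × 10⁻⁴ s⁻².
N = √(5.4570 × 10⁻⁴) = 0.023360 rad s⁻¹ ≈ 0.0234 rad s⁻¹.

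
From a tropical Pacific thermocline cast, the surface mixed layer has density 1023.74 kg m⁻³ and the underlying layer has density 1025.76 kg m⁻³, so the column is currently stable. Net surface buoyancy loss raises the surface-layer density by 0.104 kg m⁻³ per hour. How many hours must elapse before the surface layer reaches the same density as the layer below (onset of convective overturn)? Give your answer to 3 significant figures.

19.4 hours

Density deficit of the surface layer: 1025.76 − 1023.74 = 2.02 kg m⁻³.
Required change = 2.02 / 0.104 = 19.4 hours.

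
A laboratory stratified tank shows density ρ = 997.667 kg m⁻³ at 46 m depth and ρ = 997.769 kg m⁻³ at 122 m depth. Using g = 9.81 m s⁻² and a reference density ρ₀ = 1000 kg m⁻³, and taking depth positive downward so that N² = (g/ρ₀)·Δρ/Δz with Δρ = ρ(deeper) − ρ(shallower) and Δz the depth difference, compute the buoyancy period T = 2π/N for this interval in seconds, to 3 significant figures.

1.73 × 10³ s

Δρ = 997.769 − 997.667 = 0.102 kg m⁻³ over Δz = 122 − 46 = 76 m.
N² = (9.81/1000) × (0.102/76) = 1.3166 × 10⁻⁵ s⁻².
N = √(1.3166 × 10⁻⁵) = 3.6285 × 10⁻³ rad s⁻¹, so T = 2π/N = 1.7316 × 10³ s ≈ 1.73 × 10³ s.
A positive N² confirms static stability across the interval.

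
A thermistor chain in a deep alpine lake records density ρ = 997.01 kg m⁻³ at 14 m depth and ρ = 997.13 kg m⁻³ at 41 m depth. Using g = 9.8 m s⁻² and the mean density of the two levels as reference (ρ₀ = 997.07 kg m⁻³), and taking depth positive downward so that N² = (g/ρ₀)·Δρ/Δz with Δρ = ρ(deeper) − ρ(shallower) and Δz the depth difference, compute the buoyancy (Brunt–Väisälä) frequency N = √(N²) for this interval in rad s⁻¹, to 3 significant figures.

Δρ = 997.13 − 997.01 = 0.12 kg m⁻³ over Δz = 41 − 14 = 27 m.
N² = (9.8/997.07) × (0.12/27) = 4.3684 × 10⁻⁵ s⁻².
N = √(4.3684 × 10⁻⁵) = 6.6094 × 10⁻³ rad s⁻¹ ≈ 6.61 × 10⁻³ rad s⁻¹.

6.61 × 10⁻³ rad s⁻¹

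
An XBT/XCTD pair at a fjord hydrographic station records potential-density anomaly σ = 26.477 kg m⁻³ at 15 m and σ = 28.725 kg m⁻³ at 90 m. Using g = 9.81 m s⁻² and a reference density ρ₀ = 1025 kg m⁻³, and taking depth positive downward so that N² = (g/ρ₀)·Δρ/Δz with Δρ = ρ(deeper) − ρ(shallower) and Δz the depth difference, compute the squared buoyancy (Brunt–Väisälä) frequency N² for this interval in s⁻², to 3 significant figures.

Δρ = 1028.725 − 1026.477 = 2.248 kg m⁻³ over Δz = 90 − 15 = 75 m.
N² = (9.81/1025) × (2.248/75) = 2.8687 × 10⁻⁴ s⁻² ≈ 2.87 × 10⁻⁴ s⁻².

2.87 × 10⁻⁴ s⁻²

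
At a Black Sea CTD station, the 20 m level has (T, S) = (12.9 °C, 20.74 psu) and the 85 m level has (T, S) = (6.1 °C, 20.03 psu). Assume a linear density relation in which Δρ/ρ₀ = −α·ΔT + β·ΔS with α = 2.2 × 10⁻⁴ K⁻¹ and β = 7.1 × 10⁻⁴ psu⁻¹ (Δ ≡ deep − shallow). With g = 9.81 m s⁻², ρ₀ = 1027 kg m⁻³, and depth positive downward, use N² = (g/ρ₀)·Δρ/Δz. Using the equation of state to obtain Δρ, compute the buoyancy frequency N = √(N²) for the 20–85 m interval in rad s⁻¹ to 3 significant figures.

ΔT = -6.8 K, ΔS = -0.71 psu (deep − shallow).
Δρ/ρ₀ = −αΔT + βΔS = 1.496 × 10⁻³ − 5.041 × 10⁻⁴ = 9.919 × 10⁻⁴, so Δρ ≈ 1.019 kg m⁻³.
N² = (g/ρ₀)·Δρ/Δz = g·(Δρ/ρ₀)/Δz = 9.81 × 9.919 × 10⁻⁴ / 65 = 1.4970 × 10⁻⁴ s⁻².
N = √(1.4970 × 10⁻⁴) = 0.012235 rad s⁻¹ ≈ 0.0122 rad s⁻¹.

0.0122 rad s⁻¹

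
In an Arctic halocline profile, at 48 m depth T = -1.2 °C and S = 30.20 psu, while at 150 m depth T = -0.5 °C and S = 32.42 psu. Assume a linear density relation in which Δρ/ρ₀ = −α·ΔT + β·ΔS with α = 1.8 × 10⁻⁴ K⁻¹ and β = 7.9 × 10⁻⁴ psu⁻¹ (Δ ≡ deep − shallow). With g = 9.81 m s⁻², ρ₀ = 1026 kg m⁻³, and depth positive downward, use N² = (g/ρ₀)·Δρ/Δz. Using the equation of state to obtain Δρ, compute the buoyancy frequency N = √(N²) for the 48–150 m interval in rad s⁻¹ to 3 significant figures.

ΔT = +0.7 K, ΔS = +2.22 psu (deep − shallow).
Δρ/ρ₀ = −αΔT + βΔS = -1.26 × 10⁻⁴ + 1.7538 × 10⁻³ = 1.6278 × 10⁻³, so Δρ ≈ 1.670 kg m⁻³.
N² = (g/ρ₀)·Δρ/Δz = g·(Δρ/ρ₀)/Δz = 9.81 × 1.6278 × 10⁻³ / 102 = 1.5656 × 10⁻⁴ s⁻².
N = √(1.5656 × 10⁻⁴) = 0.012512 rad s⁻¹ ≈ 0.0125 rad s⁻¹.

0.0125 rad s⁻¹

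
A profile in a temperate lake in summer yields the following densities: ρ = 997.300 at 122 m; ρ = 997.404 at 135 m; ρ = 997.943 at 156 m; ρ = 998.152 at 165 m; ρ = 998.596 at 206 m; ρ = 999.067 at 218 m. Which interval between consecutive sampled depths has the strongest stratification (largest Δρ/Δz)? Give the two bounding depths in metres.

Compute the density gradient over each adjacent pair:
  122–135 m: Δρ/Δz = 0.104/13 = 8.0 × 10⁻³ kg m⁻⁴
  135–156 m: Δρ/Δz = 0.539/21 = 0.026 kg m⁻⁴
  156–165 m: Δρ/Δz = 0.209/9 = 0.023 kg m⁻⁴
  165–206 m: Δρ/Δz = 0.444/41 = 0.011 kg m⁻⁴
  206–218 m: Δρ/Δz = 0.471/12 = 0.039 kg m⁻⁴
The largest gradient is in the 206–218 m interval — the pycnocline.

206–218 m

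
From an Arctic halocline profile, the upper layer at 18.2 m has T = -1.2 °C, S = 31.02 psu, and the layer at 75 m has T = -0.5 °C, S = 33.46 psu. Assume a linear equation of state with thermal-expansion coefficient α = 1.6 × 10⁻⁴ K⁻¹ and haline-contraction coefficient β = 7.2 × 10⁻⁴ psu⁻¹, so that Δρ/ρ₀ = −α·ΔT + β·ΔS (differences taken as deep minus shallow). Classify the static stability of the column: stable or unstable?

ΔT = -0.5 − -1.2 = +0.7 K and ΔS = 33.46 − 31.02 = +2.44 psu (deep − shallow).
−αΔT = -1.12 × 10⁻⁴; βΔS = 1.7568 × 10⁻³; sum Δρ/ρ₀ = 1.6448 × 10⁻³.
Δρ/ρ₀ > 0, so Δρ > 0: deeper water is denser → statically stable.

stable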